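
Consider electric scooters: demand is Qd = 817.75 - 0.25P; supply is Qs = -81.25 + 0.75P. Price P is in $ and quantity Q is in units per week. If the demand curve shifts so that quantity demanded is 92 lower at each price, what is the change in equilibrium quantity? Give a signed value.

At equilibrium Qd = Qs, so 817.75 - 0.25P = -81.25 + 0.75P; collecting terms, 899 = P and P* = 899.
From the demand curve, Q* = 817.75 - 0.25(899) = 593.
After the shift, demand is Qd = 725.75 - 0.25P.
New equilibrium: 807 = P, so P = 807 and Q = 524.
ΔQ = 524 - 593 = -69.

ΔQ = -69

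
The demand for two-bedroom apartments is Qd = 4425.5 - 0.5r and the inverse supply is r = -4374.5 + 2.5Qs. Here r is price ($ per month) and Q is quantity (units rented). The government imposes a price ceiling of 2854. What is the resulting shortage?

Inverting to quantity form: Qs = 1749.8 + 0.4r.
Evaluating both curves at the ceiling price 2854 gives Qd = 2998.5, Qs = 2891.4.
Shortage = Qd - Qs = 2998.5 - 2891.4 = 107.1.

Shortage = 107.1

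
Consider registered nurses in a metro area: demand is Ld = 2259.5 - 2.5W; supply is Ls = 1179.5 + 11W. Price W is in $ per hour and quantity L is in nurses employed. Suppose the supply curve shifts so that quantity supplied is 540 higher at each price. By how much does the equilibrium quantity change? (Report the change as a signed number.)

The market clears where 2259.5 - 2.5W = 1179.5 + 11W. Rearranging, 13.5W = 1080, hence W* = 80.
From the demand curve, L* = 2259.5 - 2.5(80) = 2059.5.
After the shift, supply is Ls = 1719.5 + 11W.
Re-solving, 13.5W = 540 gives W = 40 and L = 2159.5.
ΔL = 2159.5 - 2059.5 = 100.

ΔL = 100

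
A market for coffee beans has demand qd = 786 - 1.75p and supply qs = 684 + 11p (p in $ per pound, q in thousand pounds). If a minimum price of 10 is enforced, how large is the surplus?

At p = 10: qd = 768.5 and qs = 794.
Surplus = qs - qd = 794 - 768.5 = 25.5.

Surplus = 25.5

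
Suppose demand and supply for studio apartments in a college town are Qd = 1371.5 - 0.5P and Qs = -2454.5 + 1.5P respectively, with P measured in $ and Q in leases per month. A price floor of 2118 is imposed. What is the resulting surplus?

Evaluating both curves at the floor price 2118 gives Qd = 312.5, Qs = 722.5.
Surplus = Qs - Qd = 722.5 - 312.5 = 410.

Surplus = 410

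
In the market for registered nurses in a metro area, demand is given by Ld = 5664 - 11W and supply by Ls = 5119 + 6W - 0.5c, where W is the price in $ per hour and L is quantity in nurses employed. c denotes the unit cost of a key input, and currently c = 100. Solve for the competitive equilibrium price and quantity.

W* = 35, L* = 5279

With c = 100, supply is Ls = 5069 + 6W.
At equilibrium Ld = Ls, so 5664 - 11W = 5069 + 6W; collecting terms, 595 = 17W and W* = 35.
Substitute back: L* = 5664 - 11(35) = 5279.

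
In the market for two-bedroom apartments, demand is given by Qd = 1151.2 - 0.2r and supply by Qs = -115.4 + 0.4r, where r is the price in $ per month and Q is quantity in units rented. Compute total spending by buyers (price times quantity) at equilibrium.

Total spending by buyers = 1538919

Set Qd = Qs: 1151.2 - 0.2r = -115.4 + 0.4r, so 1266.6 = 0.6r and r* = 2111.
Then Q* = 1151.2 - 0.2(2111) = 729.
Total spending by buyers = r* × Q* = 2111 × 729 = 1538919.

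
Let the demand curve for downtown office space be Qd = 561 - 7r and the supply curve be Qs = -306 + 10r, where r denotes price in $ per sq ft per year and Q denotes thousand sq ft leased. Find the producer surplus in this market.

Producer surplus = 2080.8

Equating demand and supply, 561 - 7r = -306 + 10r gives 17r = 867, so r* = 51.
Plugging r* into demand: Q* = 561 - 7(51) = 204.
Supply choke price (Qs = 0): r = 30.6. Producer surplus = ½ × (51 - 30.6) × 204 = 2080.8.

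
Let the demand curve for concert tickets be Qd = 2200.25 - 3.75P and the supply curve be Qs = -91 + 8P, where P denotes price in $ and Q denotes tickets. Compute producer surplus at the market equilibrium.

At equilibrium Qd = Qs, so 2200.25 - 3.75P = -91 + 8P; collecting terms, 2291.25 = 11.75P and P* = 195.
Plugging P* into demand: Q* = 2200.25 - 3.75(195) = 1469.
Supply choke price (Qs = 0): P = 11.375. Producer surplus = ½ × (195 - 11.375) × 1469 = 134872.5625.

Producer surplus = 134872.5625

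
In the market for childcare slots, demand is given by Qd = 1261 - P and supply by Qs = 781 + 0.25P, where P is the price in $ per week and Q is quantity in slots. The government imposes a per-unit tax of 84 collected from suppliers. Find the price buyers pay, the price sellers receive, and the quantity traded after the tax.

P_b = 400.8, P_s = 316.8, Q = 860.2

The tax drives a wedge P_b - P_s = 84. Substituting P_s = P_b - 84 into supply: Qs = 760 + 0.25P_b.
Set Qd = Qs: 1261 - P_b = 760 + 0.25P_b, so 501 = 1.25P_b and P_b = 400.8.
So P_s = 316.8 and the quantity traded is Q = 1261 - 400.8 = 860.2.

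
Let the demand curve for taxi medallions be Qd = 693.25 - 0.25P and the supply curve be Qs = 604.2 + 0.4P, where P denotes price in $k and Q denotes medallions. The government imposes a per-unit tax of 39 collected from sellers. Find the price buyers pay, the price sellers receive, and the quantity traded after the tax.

P_b = 161, P_s = 122, Q = 653

Sellers keep P_s = P_b - 39 per unit, so supply in terms of the buyer price is Qs = 588.6 + 0.4P_b.
Market clearing requires 693.25 - 0.25P_b = 588.6 + 0.4P_b; hence 104.65 = 0.65P_b and P_b = 161.
So P_s = 122 and the quantity traded is Q = 693.25 - 0.25(161) = 653.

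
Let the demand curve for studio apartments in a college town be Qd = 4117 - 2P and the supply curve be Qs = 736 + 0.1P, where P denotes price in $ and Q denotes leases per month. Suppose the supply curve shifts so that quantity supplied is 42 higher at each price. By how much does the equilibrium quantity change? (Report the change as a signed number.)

ΔQ = 40

The market clears where 4117 - 2P = 736 + 0.1P. Rearranging, 2.1P = 3381, hence P* = 1610.
From the demand curve, Q* = 4117 - 2(1610) = 897.
After the shift, supply is Qs = 778 + 0.1P.
The new intersection has 3339 = 2.1P, i.e. P = 1590, Q = 937.
ΔQ = 937 - 897 = 40.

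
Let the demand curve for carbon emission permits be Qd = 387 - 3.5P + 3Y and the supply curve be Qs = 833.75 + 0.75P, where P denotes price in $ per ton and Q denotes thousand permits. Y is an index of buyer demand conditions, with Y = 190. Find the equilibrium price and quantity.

P* = 29, Q* = 855.5

With Y = 190, demand is Qd = 957 - 3.5P.
The market clears where 957 - 3.5P = 833.75 + 0.75P. Rearranging, 4.25P = 123.25, hence P* = 29.
From the demand curve, Q* = 957 - 3.5(29) = 855.5.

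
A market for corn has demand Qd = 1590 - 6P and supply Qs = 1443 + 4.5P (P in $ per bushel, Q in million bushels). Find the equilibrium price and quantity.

P* = 14, Q* = 1506

At equilibrium Qd = Qs, so 1590 - 6P = 1443 + 4.5P; collecting terms, 147 = 10.5P and P* = 14.
Then Q* = 1590 - 6(14) = 1506.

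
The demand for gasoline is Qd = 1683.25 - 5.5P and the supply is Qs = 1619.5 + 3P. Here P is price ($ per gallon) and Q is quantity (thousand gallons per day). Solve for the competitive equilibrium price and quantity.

P* = 7.5, Q* = 1642

At equilibrium Qd = Qs, so 1683.25 - 5.5P = 1619.5 + 3P; collecting terms, 63.75 = 8.5P and P* = 7.5.
Plugging P* into demand: Q* = 1683.25 - 5.5(7.5) = 1642.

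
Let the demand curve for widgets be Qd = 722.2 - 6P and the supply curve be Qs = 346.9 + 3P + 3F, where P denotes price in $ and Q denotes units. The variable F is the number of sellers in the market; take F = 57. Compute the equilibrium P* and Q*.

P* = 22.7, Q* = 586

With F = 57, supply is Qs = 517.9 + 3P.
Set Qd = Qs: 722.2 - 6P = 517.9 + 3P, so 204.3 = 9P and P* = 22.7.
Plugging P* into demand: Q* = 722.2 - 6(22.7) = 586.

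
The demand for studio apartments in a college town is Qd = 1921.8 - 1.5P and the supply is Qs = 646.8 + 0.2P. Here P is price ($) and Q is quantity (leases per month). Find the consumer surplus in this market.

Consumer surplus = 211630.08

At equilibrium Qd = Qs, so 1921.8 - 1.5P = 646.8 + 0.2P; collecting terms, 1275 = 1.7P and P* = 750.
From the demand curve, Q* = 1921.8 - 1.5(750) = 796.8.
Demand choke price (Qd = 0): P = 1921.8/1.5 = 1281.2. Consumer surplus = ½ × (1281.2 - 750) × 796.8 = 211630.08.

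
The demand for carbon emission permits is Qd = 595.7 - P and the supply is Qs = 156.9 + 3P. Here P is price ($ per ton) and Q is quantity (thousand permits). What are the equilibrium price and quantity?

Equating demand and supply, 595.7 - P = 156.9 + 3P gives 4P = 438.8, so P* = 109.7.
Then Q* = 595.7 - 109.7 = 486.

P* = 109.7, Q* = 486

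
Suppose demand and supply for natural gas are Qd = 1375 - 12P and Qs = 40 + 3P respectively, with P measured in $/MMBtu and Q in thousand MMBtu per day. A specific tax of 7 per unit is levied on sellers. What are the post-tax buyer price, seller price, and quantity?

Sellers keep P_s = P_b - 7 per unit, so supply in terms of the buyer price is Qs = 19 + 3P_b.
Market clearing requires 1375 - 12P_b = 19 + 3P_b; hence 1356 = 15P_b and P_b = 90.4.
So P_s = 83.4 and the quantity traded is Q = 1375 - 12(90.4) = 290.2.

P_b = 90.4, P_s = 83.4, Q = 290.2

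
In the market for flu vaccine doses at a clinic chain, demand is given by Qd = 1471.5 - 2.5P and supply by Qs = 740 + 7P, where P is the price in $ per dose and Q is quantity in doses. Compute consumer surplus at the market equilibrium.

Consumer surplus = 327168.2

The market clears where 1471.5 - 2.5P = 740 + 7P. Rearranging, 9.5P = 731.5, hence P* = 77.
From the demand curve, Q* = 1471.5 - 2.5(77) = 1279.
Demand choke price (Qd = 0): P = 1471.5/2.5 = 588.6. Consumer surplus = ½ × (588.6 - 77) × 1279 = 327168.2.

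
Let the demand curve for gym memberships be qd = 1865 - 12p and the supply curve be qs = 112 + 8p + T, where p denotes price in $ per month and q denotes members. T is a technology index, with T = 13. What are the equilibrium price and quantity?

p* = 87, q* = 821

With T = 13, supply is qs = 125 + 8p.
Equating demand and supply, 1865 - 12p = 125 + 8p gives 20p = 1740, so p* = 87.
Plugging p* into demand: q* = 1865 - 12(87) = 821.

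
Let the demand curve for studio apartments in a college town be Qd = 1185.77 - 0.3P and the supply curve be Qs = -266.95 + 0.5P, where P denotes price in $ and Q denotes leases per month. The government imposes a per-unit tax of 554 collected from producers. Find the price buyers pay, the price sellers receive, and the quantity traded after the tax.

With a tax of 554 on producers, they supply based on the net price P_s = P_b - 554, so Qs = -543.95 + 0.5P_b.
Set Qd = Qs: 1185.77 - 0.3P_b = -543.95 + 0.5P_b, so 1729.72 = 0.8P_b and P_b = 2162.15.
So P_s = 1608.15 and the quantity traded is Q = 1185.77 - 0.3(2162.15) = 537.125.

P_b = 2162.15, P_s = 1608.15, Q = 537.125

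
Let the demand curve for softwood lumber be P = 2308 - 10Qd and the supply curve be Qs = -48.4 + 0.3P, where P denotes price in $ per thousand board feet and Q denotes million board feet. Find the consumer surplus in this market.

Consumer surplus = 129605

Inverting to quantity form: Qd = 230.8 - 0.1P.
The market clears where 230.8 - 0.1P = -48.4 + 0.3P. Rearranging, 0.4P = 279.2, hence P* = 698.
Substitute back: Q* = 230.8 - 0.1(698) = 161.
Demand choke price (Qd = 0): P = 230.8/0.1 = 2308. Consumer surplus = ½ × (2308 - 698) × 161 = 129605.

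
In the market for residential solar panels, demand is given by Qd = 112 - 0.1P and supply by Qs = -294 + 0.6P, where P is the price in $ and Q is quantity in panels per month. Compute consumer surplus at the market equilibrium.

Set Qd = Qs: 112 - 0.1P = -294 + 0.6P, so 406 = 0.7P and P* = 580.
Plugging P* into demand: Q* = 112 - 0.1(580) = 54.
Demand choke price (Qd = 0): P = 112/0.1 = 1120. Consumer surplus = ½ × (1120 - 580) × 54 = 14580.

Consumer surplus = 14580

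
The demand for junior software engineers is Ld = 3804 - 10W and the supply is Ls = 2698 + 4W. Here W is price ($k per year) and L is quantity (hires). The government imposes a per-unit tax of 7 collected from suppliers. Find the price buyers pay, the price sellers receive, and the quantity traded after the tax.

Suppliers keep W_s = W_b - 7 per unit, so supply in terms of the buyer price is Ls = 2670 + 4W_b.
Market clearing requires 3804 - 10W_b = 2670 + 4W_b; hence 1134 = 14W_b and W_b = 81.
So W_s = 74 and the quantity traded is L = 3804 - 10(81) = 2994.

W_b = 81, W_s = 74, L = 2994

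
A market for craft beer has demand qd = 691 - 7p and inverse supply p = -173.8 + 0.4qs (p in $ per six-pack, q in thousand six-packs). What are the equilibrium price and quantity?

Solving each curve for q: qs = 434.5 + 2.5p.
Set qd = qs: 691 - 7p = 434.5 + 2.5p, so 256.5 = 9.5p and p* = 27.
Plugging p* into demand: q* = 691 - 7(27) = 502.

p* = 27, q* = 502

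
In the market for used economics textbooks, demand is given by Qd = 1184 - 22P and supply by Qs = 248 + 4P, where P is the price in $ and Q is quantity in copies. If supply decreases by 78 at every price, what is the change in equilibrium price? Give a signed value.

ΔP = 3

At equilibrium Qd = Qs, so 1184 - 22P = 248 + 4P; collecting terms, 936 = 26P and P* = 36.
From the demand curve, Q* = 1184 - 22(36) = 392.
After the shift, supply is Qs = 170 + 4P.
Re-solving, 26P = 1014 gives P = 39 and Q = 326.
ΔP = 39 - 36 = 3.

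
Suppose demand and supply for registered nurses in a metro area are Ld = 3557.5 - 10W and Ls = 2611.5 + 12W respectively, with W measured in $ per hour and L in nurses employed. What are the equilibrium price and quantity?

Set Ld = Ls: 3557.5 - 10W = 2611.5 + 12W, so 946 = 22W and W* = 43.
Then L* = 3557.5 - 10(43) = 3127.5.

W* = 43, L* = 3127.5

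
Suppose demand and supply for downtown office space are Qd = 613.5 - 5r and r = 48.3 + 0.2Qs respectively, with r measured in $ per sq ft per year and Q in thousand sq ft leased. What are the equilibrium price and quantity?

In direct form, Qs = -241.5 + 5r.
The market clears where 613.5 - 5r = -241.5 + 5r. Rearranging, 10r = 855, hence r* = 85.5.
Substitute back: Q* = 613.5 - 5(85.5) = 186.

r* = 85.5, Q* = 186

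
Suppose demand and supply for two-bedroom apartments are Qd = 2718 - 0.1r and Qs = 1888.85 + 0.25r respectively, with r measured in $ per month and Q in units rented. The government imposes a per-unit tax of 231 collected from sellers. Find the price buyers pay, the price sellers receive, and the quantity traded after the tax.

r_b = 2534, r_s = 2303, Q = 2464.6

With a tax of 231 on sellers, they supply based on the net price r_s = r_b - 231, so Qs = 1831.1 + 0.25r_b.
Market clearing requires 2718 - 0.1r_b = 1831.1 + 0.25r_b; hence 886.9 = 0.35r_b and r_b = 2534.
So r_s = 2303 and the quantity traded is Q = 2718 - 0.1(2534) = 2464.6.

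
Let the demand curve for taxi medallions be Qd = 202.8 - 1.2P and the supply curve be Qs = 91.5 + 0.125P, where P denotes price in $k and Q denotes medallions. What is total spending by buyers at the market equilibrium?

Total spending by buyers = 8568

Equating demand and supply, 202.8 - 1.2P = 91.5 + 0.125P gives 1.325P = 111.3, so P* = 84.
Then Q* = 202.8 - 1.2(84) = 102.
Total spending by buyers = P* × Q* = 84 × 102 = 8568.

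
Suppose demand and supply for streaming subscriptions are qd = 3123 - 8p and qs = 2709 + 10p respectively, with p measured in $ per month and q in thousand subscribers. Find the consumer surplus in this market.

At equilibrium qd = qs, so 3123 - 8p = 2709 + 10p; collecting terms, 414 = 18p and p* = 23.
Plugging p* into demand: q* = 3123 - 8(23) = 2939.
Demand choke price (qd = 0): p = 3123/8 = 390.375. Consumer surplus = ½ × (390.375 - 23) × 2939 = 539857.5625.

Consumer surplus = 539857.5625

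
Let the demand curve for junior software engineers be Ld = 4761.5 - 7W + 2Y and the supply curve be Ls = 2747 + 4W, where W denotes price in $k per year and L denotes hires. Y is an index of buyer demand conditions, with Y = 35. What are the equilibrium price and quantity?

W* = 189.5, L* = 3505

With Y = 35, demand is Ld = 4831.5 - 7W.
At equilibrium Ld = Ls, so 4831.5 - 7W = 2747 + 4W; collecting terms, 2084.5 = 11W and W* = 189.5.
Then L* = 4831.5 - 7(189.5) = 3505.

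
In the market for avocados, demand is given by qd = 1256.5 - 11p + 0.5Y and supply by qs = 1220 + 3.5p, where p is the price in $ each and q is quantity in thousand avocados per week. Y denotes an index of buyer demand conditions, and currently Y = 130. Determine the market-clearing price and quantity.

With Y = 130, demand is qd = 1321.5 - 11p.
Equating demand and supply, 1321.5 - 11p = 1220 + 3.5p gives 14.5p = 101.5, so p* = 7.
From the demand curve, q* = 1321.5 - 11(7) = 1244.5.

p* = 7, q* = 1244.5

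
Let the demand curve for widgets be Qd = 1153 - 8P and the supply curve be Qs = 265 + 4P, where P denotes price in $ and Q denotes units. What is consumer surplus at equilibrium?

Consumer surplus = 19670.0625

Equating demand and supply, 1153 - 8P = 265 + 4P gives 12P = 888, so P* = 74.
Plugging P* into demand: Q* = 1153 - 8(74) = 561.
Demand choke price (Qd = 0): P = 1153/8 = 144.125. Consumer surplus = ½ × (144.125 - 74) × 561 = 19670.0625.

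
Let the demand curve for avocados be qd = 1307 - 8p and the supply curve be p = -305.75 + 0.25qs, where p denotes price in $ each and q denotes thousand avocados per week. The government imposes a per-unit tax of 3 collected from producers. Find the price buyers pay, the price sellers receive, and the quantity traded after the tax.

Solving each curve for q: qs = 1223 + 4p.
The tax drives a wedge p_b - p_s = 3. Substituting p_s = p_b - 3 into supply: qs = 1211 + 4p_b.
Market clearing requires 1307 - 8p_b = 1211 + 4p_b; hence 96 = 12p_b and p_b = 8.
So p_s = 5 and the quantity traded is q = 1307 - 8(8) = 1243.

p_b = 8, p_s = 5, q = 1243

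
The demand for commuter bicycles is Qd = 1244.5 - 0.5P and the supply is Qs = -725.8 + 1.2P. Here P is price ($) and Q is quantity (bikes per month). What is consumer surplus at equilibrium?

Equating demand and supply, 1244.5 - 0.5P = -725.8 + 1.2P gives 1.7P = 1970.3, so P* = 1159.
Plugging P* into demand: Q* = 1244.5 - 0.5(1159) = 665.
Demand choke price (Qd = 0): P = 1244.5/0.5 = 2489. Consumer surplus = ½ × (2489 - 1159) × 665 = 442225.

Consumer surplus = 442225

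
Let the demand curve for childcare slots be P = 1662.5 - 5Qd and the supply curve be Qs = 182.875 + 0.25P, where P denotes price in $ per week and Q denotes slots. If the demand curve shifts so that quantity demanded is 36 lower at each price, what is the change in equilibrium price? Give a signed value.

Rewriting in direct form: Qd = 332.5 - 0.2P.
At equilibrium Qd = Qs, so 332.5 - 0.2P = 182.875 + 0.25P; collecting terms, 149.625 = 0.45P and P* = 332.5.
From the demand curve, Q* = 332.5 - 0.2(332.5) = 266.
After the shift, demand is Qd = 296.5 - 0.2P.
The new intersection has 113.625 = 0.45P, i.e. P = 252.5, Q = 246.
ΔP = 252.5 - 332.5 = -80.

ΔP = -80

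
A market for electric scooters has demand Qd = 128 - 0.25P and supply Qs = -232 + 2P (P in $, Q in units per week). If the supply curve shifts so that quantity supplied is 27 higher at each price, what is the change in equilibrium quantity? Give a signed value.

ΔQ = 3

At equilibrium Qd = Qs, so 128 - 0.25P = -232 + 2P; collecting terms, 360 = 2.25P and P* = 160.
Substitute back: Q* = 128 - 0.25(160) = 88.
After the shift, supply is Qs = -205 + 2P.
The new intersection has 333 = 2.25P, i.e. P = 148, Q = 91.
ΔQ = 91 - 88 = 3.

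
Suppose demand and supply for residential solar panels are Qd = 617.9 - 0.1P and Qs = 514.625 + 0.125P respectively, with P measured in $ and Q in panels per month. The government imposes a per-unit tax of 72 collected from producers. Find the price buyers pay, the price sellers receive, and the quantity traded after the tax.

P_b = 499, P_s = 427, Q = 568

The tax drives a wedge P_b - P_s = 72. Substituting P_s = P_b - 72 into supply: Qs = 505.625 + 0.125P_b.
Equate demand and the shifted supply: 617.9 - 0.1P_b = 505.625 + 0.125P_b, giving 0.225P_b = 112.275, so P_b = 499.
So P_s = 427 and the quantity traded is Q = 617.9 - 0.1(499) = 568.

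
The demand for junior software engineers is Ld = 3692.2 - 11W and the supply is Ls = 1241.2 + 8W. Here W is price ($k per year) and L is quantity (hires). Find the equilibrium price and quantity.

Equating demand and supply, 3692.2 - 11W = 1241.2 + 8W gives 19W = 2451, so W* = 129.
Then L* = 3692.2 - 11(129) = 2273.2.

W* = 129, L* = 2273.2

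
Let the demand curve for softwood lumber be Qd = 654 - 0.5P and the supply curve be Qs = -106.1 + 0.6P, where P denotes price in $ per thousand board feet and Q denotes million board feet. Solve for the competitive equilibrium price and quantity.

P* = 691, Q* = 308.5

The market clears where 654 - 0.5P = -106.1 + 0.6P. Rearranging, 1.1P = 760.1, hence P* = 691.
Then Q* = 654 - 0.5(691) = 308.5.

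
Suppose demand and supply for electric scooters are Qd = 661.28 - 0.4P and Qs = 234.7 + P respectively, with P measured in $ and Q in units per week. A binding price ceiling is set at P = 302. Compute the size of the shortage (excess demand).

Shortage = 3.78

At P = 302: Qd = 540.48 and Qs = 536.7.
Shortage = Qd - Qs = 540.48 - 536.7 = 3.78.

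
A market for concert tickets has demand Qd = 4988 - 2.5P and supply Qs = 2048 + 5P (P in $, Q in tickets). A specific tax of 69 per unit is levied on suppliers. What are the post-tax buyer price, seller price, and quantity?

With a tax of 69 on suppliers, they supply based on the net price P_s = P_b - 69, so Qs = 1703 + 5P_b.
Equate demand and the shifted supply: 4988 - 2.5P_b = 1703 + 5P_b, giving 7.5P_b = 3285, so P_b = 438.
Then P_s = 438 - 69 = 369 and Q = 4988 - 2.5(438) = 3893.

P_b = 438, P_s = 369, Q = 3893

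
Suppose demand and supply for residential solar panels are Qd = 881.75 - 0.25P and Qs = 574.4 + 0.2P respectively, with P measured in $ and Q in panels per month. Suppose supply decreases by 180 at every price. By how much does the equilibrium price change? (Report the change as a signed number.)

ΔP = 400

Equating demand and supply, 881.75 - 0.25P = 574.4 + 0.2P gives 0.45P = 307.35, so P* = 683.
From the demand curve, Q* = 881.75 - 0.25(683) = 711.
After the shift, supply is Qs = 394.4 + 0.2P.
New equilibrium: 487.35 = 0.45P, so P = 1083 and Q = 611.
ΔP = 1083 - 683 = 400.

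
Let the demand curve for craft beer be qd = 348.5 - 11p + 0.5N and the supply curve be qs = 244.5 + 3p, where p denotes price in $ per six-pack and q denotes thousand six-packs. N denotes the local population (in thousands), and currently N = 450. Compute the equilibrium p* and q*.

p* = 23.5, q* = 315

With N = 450, demand is qd = 573.5 - 11p.
Set qd = qs: 573.5 - 11p = 244.5 + 3p, so 329 = 14p and p* = 23.5.
Substitute back: q* = 573.5 - 11(23.5) = 315.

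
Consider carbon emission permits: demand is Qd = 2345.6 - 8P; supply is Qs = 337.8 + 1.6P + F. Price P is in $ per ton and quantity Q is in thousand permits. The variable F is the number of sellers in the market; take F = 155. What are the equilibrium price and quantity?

P* = 193, Q* = 801.6

With F = 155, supply is Qs = 492.8 + 1.6P.
Set Qd = Qs: 2345.6 - 8P = 492.8 + 1.6P, so 1852.8 = 9.6P and P* = 193.
Then Q* = 2345.6 - 8(193) = 801.6.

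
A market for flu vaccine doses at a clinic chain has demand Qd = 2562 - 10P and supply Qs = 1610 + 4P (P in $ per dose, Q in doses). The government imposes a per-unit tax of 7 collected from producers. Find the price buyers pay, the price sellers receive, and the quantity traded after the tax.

Producers keep P_s = P_b - 7 per unit, so supply in terms of the buyer price is Qs = 1582 + 4P_b.
Equate demand and the shifted supply: 2562 - 10P_b = 1582 + 4P_b, giving 14P_b = 980, so P_b = 70.
So P_s = 63 and the quantity traded is Q = 2562 - 10(70) = 1862.

P_b = 70, P_s = 63, Q = 1862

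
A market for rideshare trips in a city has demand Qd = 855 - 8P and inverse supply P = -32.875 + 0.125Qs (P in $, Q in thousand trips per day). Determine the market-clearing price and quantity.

Solving each curve for Q: Qs = 263 + 8P.
Set Qd = Qs: 855 - 8P = 263 + 8P, so 592 = 16P and P* = 37.
Then Q* = 855 - 8(37) = 559.

P* = 37, Q* = 559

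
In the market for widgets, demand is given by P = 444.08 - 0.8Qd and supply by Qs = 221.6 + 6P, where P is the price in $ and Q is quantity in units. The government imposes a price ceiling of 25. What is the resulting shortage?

Solving each curve for Q: Qd = 555.1 - 1.25P.
At P = 25: Qd = 523.85 and Qs = 371.6.
Shortage = Qd - Qs = 523.85 - 371.6 = 152.25.

Shortage = 152.25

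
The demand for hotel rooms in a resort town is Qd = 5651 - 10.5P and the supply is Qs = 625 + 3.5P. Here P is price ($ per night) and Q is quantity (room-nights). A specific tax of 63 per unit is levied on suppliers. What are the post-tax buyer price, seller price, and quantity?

P_b = 374.75, P_s = 311.75, Q = 1716.125

Suppliers keep P_s = P_b - 63 per unit, so supply in terms of the buyer price is Qs = 404.5 + 3.5P_b.
Market clearing requires 5651 - 10.5P_b = 404.5 + 3.5P_b; hence 5246.5 = 14P_b and P_b = 374.75.
Then P_s = 374.75 - 63 = 311.75 and Q = 5651 - 10.5(374.75) = 1716.125.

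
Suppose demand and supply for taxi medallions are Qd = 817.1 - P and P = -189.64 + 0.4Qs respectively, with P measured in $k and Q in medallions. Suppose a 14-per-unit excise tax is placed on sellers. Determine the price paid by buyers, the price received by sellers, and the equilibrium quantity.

Rewriting in direct form: Qs = 474.1 + 2.5P.
Sellers keep P_s = P_b - 14 per unit, so supply in terms of the buyer price is Qs = 439.1 + 2.5P_b.
Market clearing requires 817.1 - P_b = 439.1 + 2.5P_b; hence 378 = 3.5P_b and P_b = 108.
Then P_s = 108 - 14 = 94 and Q = 817.1 - 108 = 709.1.

P_b = 108, P_s = 94, Q = 709.1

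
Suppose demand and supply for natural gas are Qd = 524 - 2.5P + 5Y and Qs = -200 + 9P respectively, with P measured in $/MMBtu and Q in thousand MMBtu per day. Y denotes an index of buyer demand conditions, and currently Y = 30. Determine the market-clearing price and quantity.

P* = 76, Q* = 484

With Y = 30, demand is Qd = 674 - 2.5P.
At equilibrium Qd = Qs, so 674 - 2.5P = -200 + 9P; collecting terms, 874 = 11.5P and P* = 76.
Then Q* = 674 - 2.5(76) = 484.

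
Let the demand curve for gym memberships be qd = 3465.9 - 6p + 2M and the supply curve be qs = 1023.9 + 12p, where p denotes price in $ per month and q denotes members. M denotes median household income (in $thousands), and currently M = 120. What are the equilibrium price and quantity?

With M = 120, demand is qd = 3705.9 - 6p.
Equating demand and supply, 3705.9 - 6p = 1023.9 + 12p gives 18p = 2682, so p* = 149.
Then q* = 3705.9 - 6(149) = 2811.9.

p* = 149, q* = 2811.9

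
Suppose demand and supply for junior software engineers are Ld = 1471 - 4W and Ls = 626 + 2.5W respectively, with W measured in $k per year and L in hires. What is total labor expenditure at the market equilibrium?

Total labor expenditure = 123630

The market clears where 1471 - 4W = 626 + 2.5W. Rearranging, 6.5W = 845, hence W* = 130.
Substitute back: L* = 1471 - 4(130) = 951.
Total labor expenditure = W* × L* = 130 × 951 = 123630.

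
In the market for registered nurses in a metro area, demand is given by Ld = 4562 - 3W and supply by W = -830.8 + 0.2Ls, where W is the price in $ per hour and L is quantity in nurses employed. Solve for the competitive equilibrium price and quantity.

W* = 51, L* = 4409

Inverting to quantity form: Ls = 4154 + 5W.
The market clears where 4562 - 3W = 4154 + 5W. Rearranging, 8W = 408, hence W* = 51.
Then L* = 4562 - 3(51) = 4409.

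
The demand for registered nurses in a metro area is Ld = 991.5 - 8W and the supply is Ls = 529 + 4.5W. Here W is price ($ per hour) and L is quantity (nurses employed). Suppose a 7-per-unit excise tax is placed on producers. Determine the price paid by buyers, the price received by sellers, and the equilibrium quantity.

With a tax of 7 on producers, they supply based on the net price W_s = W_b - 7, so Ls = 497.5 + 4.5W_b.
Equate demand and the shifted supply: 991.5 - 8W_b = 497.5 + 4.5W_b, giving 12.5W_b = 494, so W_b = 39.52.
Then W_s = 39.52 - 7 = 32.52 and L = 991.5 - 8(39.52) = 675.34.

W_b = 39.52, W_s = 32.52, L = 675.34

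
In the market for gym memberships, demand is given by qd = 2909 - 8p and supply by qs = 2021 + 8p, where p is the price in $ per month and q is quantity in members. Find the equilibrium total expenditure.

Equating demand and supply, 2909 - 8p = 2021 + 8p gives 16p = 888, so p* = 55.5.
Then q* = 2909 - 8(55.5) = 2465.
Total expenditure = p* × q* = 55.5 × 2465 = 136807.5.

Total expenditure = 136807.5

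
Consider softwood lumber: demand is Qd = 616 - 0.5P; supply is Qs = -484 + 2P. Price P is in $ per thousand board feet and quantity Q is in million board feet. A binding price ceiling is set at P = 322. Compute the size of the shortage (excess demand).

Evaluating both curves at the ceiling price 322 gives Qd = 455, Qs = 160.
Shortage = Qd - Qs = 455 - 160 = 295.

Shortage = 295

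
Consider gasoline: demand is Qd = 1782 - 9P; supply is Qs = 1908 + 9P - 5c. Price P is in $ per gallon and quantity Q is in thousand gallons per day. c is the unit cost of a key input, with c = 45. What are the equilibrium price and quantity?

P* = 5.5, Q* = 1732.5

With c = 45, supply is Qs = 1683 + 9P.
At equilibrium Qd = Qs, so 1782 - 9P = 1683 + 9P; collecting terms, 99 = 18P and P* = 5.5.
Then Q* = 1782 - 9(5.5) = 1732.5.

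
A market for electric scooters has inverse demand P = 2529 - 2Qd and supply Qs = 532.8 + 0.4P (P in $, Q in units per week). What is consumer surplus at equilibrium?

Consumer surplus = 736164

Inverting to quantity form: Qd = 1264.5 - 0.5P.
The market clears where 1264.5 - 0.5P = 532.8 + 0.4P. Rearranging, 0.9P = 731.7, hence P* = 813.
From the demand curve, Q* = 1264.5 - 0.5(813) = 858.
Demand choke price (Qd = 0): P = 1264.5/0.5 = 2529. Consumer surplus = ½ × (2529 - 813) × 858 = 736164.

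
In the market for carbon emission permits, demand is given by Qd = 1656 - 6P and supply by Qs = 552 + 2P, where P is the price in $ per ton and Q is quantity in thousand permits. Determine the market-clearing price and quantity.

At equilibrium Qd = Qs, so 1656 - 6P = 552 + 2P; collecting terms, 1104 = 8P and P* = 138.
Plugging P* into demand: Q* = 1656 - 6(138) = 828.

P* = 138, Q* = 828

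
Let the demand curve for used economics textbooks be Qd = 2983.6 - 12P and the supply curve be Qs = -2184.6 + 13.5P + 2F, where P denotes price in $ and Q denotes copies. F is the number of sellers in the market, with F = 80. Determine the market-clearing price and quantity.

P* = 196.4, Q* = 626.8

With F = 80, supply is Qs = -2024.6 + 13.5P.
The market clears where 2983.6 - 12P = -2024.6 + 13.5P. Rearranging, 25.5P = 5008.2, hence P* = 196.4.
Then Q* = 2983.6 - 12(196.4) = 626.8.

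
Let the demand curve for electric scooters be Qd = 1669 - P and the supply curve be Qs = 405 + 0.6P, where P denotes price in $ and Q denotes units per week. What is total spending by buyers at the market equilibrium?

Total spending by buyers = 694410

The market clears where 1669 - P = 405 + 0.6P. Rearranging, 1.6P = 1264, hence P* = 790.
Substitute back: Q* = 1669 - 790 = 879.
Total spending by buyers = P* × Q* = 790 × 879 = 694410.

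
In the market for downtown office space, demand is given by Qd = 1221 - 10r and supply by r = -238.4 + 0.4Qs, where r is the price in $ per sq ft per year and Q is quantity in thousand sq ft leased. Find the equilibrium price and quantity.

r* = 50, Q* = 721

Solving each curve for Q: Qs = 596 + 2.5r.
The market clears where 1221 - 10r = 596 + 2.5r. Rearranging, 12.5r = 625, hence r* = 50.
From the demand curve, Q* = 1221 - 10(50) = 721.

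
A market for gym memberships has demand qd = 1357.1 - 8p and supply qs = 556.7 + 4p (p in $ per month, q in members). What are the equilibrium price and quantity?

p* = 66.7, q* = 823.5

Set qd = qs: 1357.1 - 8p = 556.7 + 4p, so 800.4 = 12p and p* = 66.7.
Substitute back: q* = 1357.1 - 8(66.7) = 823.5.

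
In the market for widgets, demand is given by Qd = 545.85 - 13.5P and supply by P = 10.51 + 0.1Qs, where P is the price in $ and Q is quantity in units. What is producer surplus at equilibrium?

Producer surplus = 1477.4805

Solving each curve for Q: Qs = -105.1 + 10P.
At equilibrium Qd = Qs, so 545.85 - 13.5P = -105.1 + 10P; collecting terms, 650.95 = 23.5P and P* = 27.7.
Plugging P* into demand: Q* = 545.85 - 13.5(27.7) = 171.9.
Supply choke price (Qs = 0): P = 10.51. Producer surplus = ½ × (27.7 - 10.51) × 171.9 = 1477.4805.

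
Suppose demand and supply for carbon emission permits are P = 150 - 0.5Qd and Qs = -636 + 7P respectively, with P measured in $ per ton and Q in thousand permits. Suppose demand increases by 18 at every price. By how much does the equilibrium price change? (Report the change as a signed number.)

ΔP = 2

In direct form, Qd = 300 - 2P.
The market clears where 300 - 2P = -636 + 7P. Rearranging, 9P = 936, hence P* = 104.
From the demand curve, Q* = 300 - 2(104) = 92.
After the shift, demand is Qd = 318 - 2P.
The new intersection has 954 = 9P, i.e. P = 106, Q = 106.
ΔP = 106 - 104 = 2.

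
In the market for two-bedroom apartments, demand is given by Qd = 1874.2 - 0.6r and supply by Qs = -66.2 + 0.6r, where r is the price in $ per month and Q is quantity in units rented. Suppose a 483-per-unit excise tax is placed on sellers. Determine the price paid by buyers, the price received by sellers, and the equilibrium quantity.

Sellers keep r_s = r_b - 483 per unit, so supply in terms of the buyer price is Qs = -356 + 0.6r_b.
Set Qd = Qs: 1874.2 - 0.6r_b = -356 + 0.6r_b, so 2230.2 = 1.2r_b and r_b = 1858.5.
So r_s = 1375.5 and the quantity traded is Q = 1874.2 - 0.6(1858.5) = 759.1.

r_b = 1858.5, r_s = 1375.5, Q = 759.1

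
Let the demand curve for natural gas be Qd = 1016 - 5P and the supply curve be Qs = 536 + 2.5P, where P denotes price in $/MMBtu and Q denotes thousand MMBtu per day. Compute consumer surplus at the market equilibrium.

The market clears where 1016 - 5P = 536 + 2.5P. Rearranging, 7.5P = 480, hence P* = 64.
Plugging P* into demand: Q* = 1016 - 5(64) = 696.
Demand choke price (Qd = 0): P = 1016/5 = 203.2. Consumer surplus = ½ × (203.2 - 64) × 696 = 48441.6.

Consumer surplus = 48441.6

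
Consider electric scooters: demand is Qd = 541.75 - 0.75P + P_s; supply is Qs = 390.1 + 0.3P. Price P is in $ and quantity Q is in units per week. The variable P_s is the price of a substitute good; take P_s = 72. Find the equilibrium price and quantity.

With P_s = 72, demand is Qd = 613.75 - 0.75P.
The market clears where 613.75 - 0.75P = 390.1 + 0.3P. Rearranging, 1.05P = 223.65, hence P* = 213.
Substitute back: Q* = 613.75 - 0.75(213) = 454.

P* = 213, Q* = 454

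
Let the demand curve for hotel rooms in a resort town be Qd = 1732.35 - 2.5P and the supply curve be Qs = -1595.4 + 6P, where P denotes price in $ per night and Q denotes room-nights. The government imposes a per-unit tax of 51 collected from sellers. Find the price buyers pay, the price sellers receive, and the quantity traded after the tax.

P_b = 427.5, P_s = 376.5, Q = 663.6

Sellers keep P_s = P_b - 51 per unit, so supply in terms of the buyer price is Qs = -1901.4 + 6P_b.
Equate demand and the shifted supply: 1732.35 - 2.5P_b = -1901.4 + 6P_b, giving 8.5P_b = 3633.75, so P_b = 427.5.
So P_s = 376.5 and the quantity traded is Q = 1732.35 - 2.5(427.5) = 663.6.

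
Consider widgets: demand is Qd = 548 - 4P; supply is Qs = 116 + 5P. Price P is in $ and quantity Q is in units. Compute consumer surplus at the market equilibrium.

At equilibrium Qd = Qs, so 548 - 4P = 116 + 5P; collecting terms, 432 = 9P and P* = 48.
Substitute back: Q* = 548 - 4(48) = 356.
Demand choke price (Qd = 0): P = 548/4 = 137. Consumer surplus = ½ × (137 - 48) × 356 = 15842.

Consumer surplus = 15842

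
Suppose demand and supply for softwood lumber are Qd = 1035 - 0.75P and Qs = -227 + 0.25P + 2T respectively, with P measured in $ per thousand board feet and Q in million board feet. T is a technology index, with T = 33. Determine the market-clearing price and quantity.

With T = 33, supply is Qs = -161 + 0.25P.
Equating demand and supply, 1035 - 0.75P = -161 + 0.25P gives P = 1196, so P* = 1196.
Then Q* = 1035 - 0.75(1196) = 138.

P* = 1196, Q* = 138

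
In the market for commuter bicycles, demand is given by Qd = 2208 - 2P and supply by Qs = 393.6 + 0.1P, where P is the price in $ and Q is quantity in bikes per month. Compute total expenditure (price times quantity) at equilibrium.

At equilibrium Qd = Qs, so 2208 - 2P = 393.6 + 0.1P; collecting terms, 1814.4 = 2.1P and P* = 864.
Substitute back: Q* = 2208 - 2(864) = 480.
Total expenditure = P* × Q* = 864 × 480 = 414720.

Total expenditure = 414720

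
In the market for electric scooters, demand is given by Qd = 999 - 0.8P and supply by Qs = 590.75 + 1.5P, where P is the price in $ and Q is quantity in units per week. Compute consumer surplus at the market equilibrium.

Consumer surplus = 459030.625

The market clears where 999 - 0.8P = 590.75 + 1.5P. Rearranging, 2.3P = 408.25, hence P* = 177.5.
Then Q* = 999 - 0.8(177.5) = 857.
Demand choke price (Qd = 0): P = 999/0.8 = 1248.75. Consumer surplus = ½ × (1248.75 - 177.5) × 857 = 459030.625.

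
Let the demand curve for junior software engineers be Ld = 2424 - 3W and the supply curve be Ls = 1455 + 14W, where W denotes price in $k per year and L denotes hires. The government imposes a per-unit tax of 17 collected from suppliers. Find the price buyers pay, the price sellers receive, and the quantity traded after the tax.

W_b = 71, W_s = 54, L = 2211

The tax drives a wedge W_b - W_s = 17. Substituting W_s = W_b - 17 into supply: Ls = 1217 + 14W_b.
Set Ld = Ls: 2424 - 3W_b = 1217 + 14W_b, so 1207 = 17W_b and W_b = 71.
So W_s = 54 and the quantity traded is L = 2424 - 3(71) = 2211.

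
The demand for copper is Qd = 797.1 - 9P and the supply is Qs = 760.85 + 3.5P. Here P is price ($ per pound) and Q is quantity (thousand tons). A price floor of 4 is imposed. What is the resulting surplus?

Evaluating both curves at the floor price 4 gives Qd = 761.1, Qs = 774.85.
Surplus = Qs - Qd = 774.85 - 761.1 = 13.75.

Surplus = 13.75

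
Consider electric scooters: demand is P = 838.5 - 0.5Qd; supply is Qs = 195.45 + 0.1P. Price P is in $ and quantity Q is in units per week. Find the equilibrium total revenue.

Inverting to quantity form: Qd = 1677 - 2P.
Set Qd = Qs: 1677 - 2P = 195.45 + 0.1P, so 1481.55 = 2.1P and P* = 705.5.
From the demand curve, Q* = 1677 - 2(705.5) = 266.
Total revenue = P* × Q* = 705.5 × 266 = 187663.

Total revenue = 187663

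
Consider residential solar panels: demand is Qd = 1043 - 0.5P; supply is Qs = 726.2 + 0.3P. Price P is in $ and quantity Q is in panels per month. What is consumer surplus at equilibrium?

Consumer surplus = 714025

At equilibrium Qd = Qs, so 1043 - 0.5P = 726.2 + 0.3P; collecting terms, 316.8 = 0.8P and P* = 396.
From the demand curve, Q* = 1043 - 0.5(396) = 845.
Demand choke price (Qd = 0): P = 1043/0.5 = 2086. Consumer surplus = ½ × (2086 - 396) × 845 = 714025.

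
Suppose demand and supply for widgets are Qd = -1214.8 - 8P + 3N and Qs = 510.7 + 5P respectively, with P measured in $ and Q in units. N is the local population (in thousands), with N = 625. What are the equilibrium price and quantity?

P* = 11.5, Q* = 568.2

With N = 625, demand is Qd = 660.2 - 8P.
At equilibrium Qd = Qs, so 660.2 - 8P = 510.7 + 5P; collecting terms, 149.5 = 13P and P* = 11.5.
Then Q* = 660.2 - 8(11.5) = 568.2.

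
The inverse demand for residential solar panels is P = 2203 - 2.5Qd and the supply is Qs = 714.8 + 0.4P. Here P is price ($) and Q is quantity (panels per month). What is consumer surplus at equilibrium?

Solving each curve for Q: Qd = 881.2 - 0.4P.
Set Qd = Qs: 881.2 - 0.4P = 714.8 + 0.4P, so 166.4 = 0.8P and P* = 208.
From the demand curve, Q* = 881.2 - 0.4(208) = 798.
Demand choke price (Qd = 0): P = 881.2/0.4 = 2203. Consumer surplus = ½ × (2203 - 208) × 798 = 796005.

Consumer surplus = 796005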